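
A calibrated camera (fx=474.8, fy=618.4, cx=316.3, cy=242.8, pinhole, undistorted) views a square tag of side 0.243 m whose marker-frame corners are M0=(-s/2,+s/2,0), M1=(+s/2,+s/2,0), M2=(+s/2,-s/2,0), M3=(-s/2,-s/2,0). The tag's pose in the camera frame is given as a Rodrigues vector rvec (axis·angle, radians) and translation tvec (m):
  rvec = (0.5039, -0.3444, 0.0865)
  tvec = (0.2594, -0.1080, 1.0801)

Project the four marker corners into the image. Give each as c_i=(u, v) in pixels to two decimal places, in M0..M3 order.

c0=(370.66, 241.94) c1=(458.80, 241.62) c2=(491.55, 118.41) c3=(396.22, 108.27)

Intrinsics K: fx=474.8, fy=618.4, cx=316.3, cy=242.8
Marker side s = 0.243 m; corners in marker frame (Z=0):
  M0 = (-0.1215, +0.1215, 0)
  M1 = (+0.1215, +0.1215, 0)
  M2 = (+0.1215, -0.1215, 0)
  M3 = (-0.1215, -0.1215, 0)
rvec = (0.5039, -0.3444, 0.0865), |rvec| = θ = 0.61645 rad = 35.320°
Rodrigues: sinθ=0.57814, 1−cosθ=0.18406; R = I + sinθ·[k]× + (1−cosθ)·[k]×²:
    [+0.93892 -0.16518 -0.30189]
    [-0.00293 +0.87339 -0.48702]
    [+0.34411 +0.45816 +0.81956]
t = (0.2594, -0.1080, 1.0801) m
M0: Pc = R·M0+t = (+0.12525, -0.00153, +1.09396); u = 474.8·(+0.12525)/1.09396 + 316.3 = 370.6615, v = 618.4·(-0.00153)/1.09396 + 242.8 = 241.9369
M1: Pc = R·M1+t = (+0.35341, -0.00224, +1.17758); u = 474.8·(+0.35341)/1.17758 + 316.3 = 458.7952, v = 618.4·(-0.00224)/1.17758 + 242.8 = 241.6238
M2: Pc = R·M2+t = (+0.39355, -0.21447, +1.06624); u = 474.8·(+0.39355)/1.06624 + 316.3 = 491.5481, v = 618.4·(-0.21447)/1.06624 + 242.8 = 118.4099
M3: Pc = R·M3+t = (+0.16539, -0.21376, +0.98262); u = 474.8·(+0.16539)/0.98262 + 316.3 = 396.2159, v = 618.4·(-0.21376)/0.98262 + 242.8 = 108.2732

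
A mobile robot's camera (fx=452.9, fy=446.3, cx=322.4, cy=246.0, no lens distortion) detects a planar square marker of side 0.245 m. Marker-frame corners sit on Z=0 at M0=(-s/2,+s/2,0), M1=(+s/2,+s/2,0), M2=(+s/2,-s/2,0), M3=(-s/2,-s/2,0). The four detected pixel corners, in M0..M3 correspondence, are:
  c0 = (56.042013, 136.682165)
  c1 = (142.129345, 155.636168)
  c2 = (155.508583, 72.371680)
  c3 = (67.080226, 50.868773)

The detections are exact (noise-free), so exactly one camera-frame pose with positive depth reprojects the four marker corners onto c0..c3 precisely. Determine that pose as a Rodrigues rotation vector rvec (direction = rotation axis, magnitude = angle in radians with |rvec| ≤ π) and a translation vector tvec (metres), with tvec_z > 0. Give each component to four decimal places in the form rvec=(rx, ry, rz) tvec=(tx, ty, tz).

Intrinsics K: fx=452.9, fy=446.3, cx=322.4, cy=246.0
Marker side s = 0.245 m; corners in marker frame (Z=0):
  M0 = (-0.1225, +0.1225, 0)
  M1 = (+0.1225, +0.1225, 0)
  M2 = (+0.1225, -0.1225, 0)
  M3 = (-0.1225, -0.1225, 0)
Detected image corners:
  c0 = (56.042013, 136.682165) px
  c1 = (142.129345, 155.636168) px
  c2 = (155.508583, 72.371680) px
  c3 = (67.080226, 50.868773) px
Planar DLT: solve 8×8 A·h = b for H (H[2,2]=1):
  H  [+365.94150 -36.98811 +105.59926]
  H  [+92.22391 +357.73600 +104.64074]
  H  [+0.09372 +0.12262 +1.00000]
B = K⁻¹H; ‖b₁‖=0.763084, ‖b₂‖=0.763084; λ = 2/(‖b₁‖+‖b₂‖) = 1.310472, sign → tz>0 ⇒ λ=+1.310472
r₁ = λ·B[:,0] = (+0.97142,+0.20310,+0.12282); r₂ = λ·B[:,1] = (-0.22141,+0.96185,+0.16069)
r₃ = r₁×r₂ = (-0.08550,-0.18329,+0.97933); SVD([r₁ r₂ r₃]) → R = UVᵀ:
  R  [+0.97142 -0.22141 -0.08550]
  R  [+0.20310 +0.96185 -0.18329]
  R  [+0.12282 +0.16069 +0.97933]
t = (-0.62732, -0.41507, +1.31047) m
tr R = 2.912608; θ = arccos((tr R − 1)/2) = 0.296708 rad = 17.000°
axis k = ((R−Rᵀ)₃₂, (R−Rᵀ)₁₃, (R−Rᵀ)₂₁) / (2 sinθ) = (+0.588253, -0.356262, +0.725972)
rvec = θ·k = (+0.174540, -0.105706, +0.215402)

rvec=(0.1745, -0.1057, 0.2154) tvec=(-0.6273, -0.4151, 1.3105)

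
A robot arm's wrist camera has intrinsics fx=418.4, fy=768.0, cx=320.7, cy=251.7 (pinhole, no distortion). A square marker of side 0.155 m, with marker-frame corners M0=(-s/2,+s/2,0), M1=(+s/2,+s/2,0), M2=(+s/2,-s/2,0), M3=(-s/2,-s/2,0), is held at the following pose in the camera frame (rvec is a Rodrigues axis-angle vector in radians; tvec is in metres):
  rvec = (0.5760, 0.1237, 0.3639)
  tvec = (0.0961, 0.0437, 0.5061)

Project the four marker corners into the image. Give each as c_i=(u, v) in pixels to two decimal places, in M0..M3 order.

c0=(321.27, 356.80) c1=(431.24, 437.53) c2=(494.00, 271.86) c3=(363.46, 176.98)

Intrinsics K: fx=418.4, fy=768.0, cx=320.7, cy=251.7
Marker side s = 0.155 m; corners in marker frame (Z=0):
  M0 = (-0.0775, +0.0775, 0)
  M1 = (+0.0775, +0.0775, 0)
  M2 = (+0.0775, -0.0775, 0)
  M3 = (-0.0775, -0.0775, 0)
rvec = (0.5760, 0.1237, 0.3639), |rvec| = θ = 0.69246 rad = 39.675°
Rodrigues: sinθ=0.63843, 1−cosθ=0.23032; R = I + sinθ·[k]× + (1−cosθ)·[k]×²:
    [+0.92904 -0.30128 +0.21473]
    [+0.36973 +0.77703 -0.50944]
    [-0.01337 +0.55268 +0.83329]
t = (0.0961, 0.0437, 0.5061) m
M0: Pc = R·M0+t = (+0.00075, +0.07527, +0.54997); u = 418.4·(+0.00075)/0.54997 + 320.7 = 321.2704, v = 768.0·(+0.07527)/0.54997 + 251.7 = 356.8039
M1: Pc = R·M1+t = (+0.14475, +0.13257, +0.54790); u = 418.4·(+0.14475)/0.54790 + 320.7 = 431.2390, v = 768.0·(+0.13257)/0.54790 + 251.7 = 437.5320
M2: Pc = R·M2+t = (+0.19145, +0.01213, +0.46223); u = 418.4·(+0.19145)/0.46223 + 320.7 = 493.9959, v = 768.0·(+0.01213)/0.46223 + 251.7 = 271.8617
M3: Pc = R·M3+t = (+0.04745, -0.04517, +0.46430); u = 418.4·(+0.04745)/0.46430 + 320.7 = 363.4577, v = 768.0·(-0.04517)/0.46430 + 251.7 = 176.9782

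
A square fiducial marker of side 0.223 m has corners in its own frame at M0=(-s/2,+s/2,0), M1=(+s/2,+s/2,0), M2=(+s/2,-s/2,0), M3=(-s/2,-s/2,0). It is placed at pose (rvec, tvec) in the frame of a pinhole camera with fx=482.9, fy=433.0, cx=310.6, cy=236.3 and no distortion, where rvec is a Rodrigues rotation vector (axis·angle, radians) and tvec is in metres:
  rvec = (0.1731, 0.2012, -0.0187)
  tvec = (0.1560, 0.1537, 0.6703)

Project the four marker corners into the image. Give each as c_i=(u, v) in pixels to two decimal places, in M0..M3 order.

c0=(345.05, 396.75) c1=(505.57, 407.33) c2=(511.14, 266.41) c3=(341.25, 264.58)

Intrinsics K: fx=482.9, fy=433.0, cx=310.6, cy=236.3
Marker side s = 0.223 m; corners in marker frame (Z=0):
  M0 = (-0.1115, +0.1115, 0)
  M1 = (+0.1115, +0.1115, 0)
  M2 = (+0.1115, -0.1115, 0)
  M3 = (-0.1115, -0.1115, 0)
rvec = (0.1731, 0.2012, -0.0187), |rvec| = θ = 0.26607 rad = 15.245°
Rodrigues: sinθ=0.26294, 1−cosθ=0.03519; R = I + sinθ·[k]× + (1−cosθ)·[k]×²:
    [+0.97970 +0.03579 +0.19723]
    [-0.00117 +0.98493 -0.17293]
    [-0.20044 +0.16919 +0.96498]
t = (0.1560, 0.1537, 0.6703) m
M0: Pc = R·M0+t = (+0.05075, +0.26365, +0.71151); u = 482.9·(+0.05075)/0.71151 + 310.6 = 345.0462, v = 433.0·(+0.26365)/0.71151 + 236.3 = 396.7473
M1: Pc = R·M1+t = (+0.26923, +0.26339, +0.66682); u = 482.9·(+0.26923)/0.66682 + 310.6 = 505.5716, v = 433.0·(+0.26339)/0.66682 + 236.3 = 407.3333
M2: Pc = R·M2+t = (+0.26125, +0.04375, +0.62909); u = 482.9·(+0.26125)/0.62909 + 310.6 = 511.1385, v = 433.0·(+0.04375)/0.62909 + 236.3 = 266.4130
M3: Pc = R·M3+t = (+0.04277, +0.04401, +0.67378); u = 482.9·(+0.04277)/0.67378 + 310.6 = 341.2548, v = 433.0·(+0.04401)/0.67378 + 236.3 = 264.5828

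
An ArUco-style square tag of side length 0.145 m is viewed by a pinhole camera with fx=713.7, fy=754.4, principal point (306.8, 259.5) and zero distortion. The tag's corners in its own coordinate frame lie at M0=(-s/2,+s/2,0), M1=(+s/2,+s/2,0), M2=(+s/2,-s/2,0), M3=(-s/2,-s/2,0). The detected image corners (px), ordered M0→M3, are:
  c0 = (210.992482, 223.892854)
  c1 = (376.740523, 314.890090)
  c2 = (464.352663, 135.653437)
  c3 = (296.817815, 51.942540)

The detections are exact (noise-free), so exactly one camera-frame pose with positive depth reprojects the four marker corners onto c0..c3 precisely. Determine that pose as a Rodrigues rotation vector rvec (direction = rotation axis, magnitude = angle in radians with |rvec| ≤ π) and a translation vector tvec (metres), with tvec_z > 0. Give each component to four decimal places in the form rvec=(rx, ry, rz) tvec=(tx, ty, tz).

rvec=(-0.0661, 0.1310, 0.4777) tvec=(0.0224, -0.0577, 0.5501)

Intrinsics K: fx=713.7, fy=754.4, cx=306.8, cy=259.5
Marker side s = 0.145 m; corners in marker frame (Z=0):
  M0 = (-0.0725, +0.0725, 0)
  M1 = (+0.0725, +0.0725, 0)
  M2 = (+0.0725, -0.0725, 0)
  M3 = (-0.0725, -0.0725, 0)
Detected image corners:
  c0 = (210.992482, 223.892854) px
  c1 = (376.740523, 314.890090) px
  c2 = (464.352663, 135.653437) px
  c3 = (296.817815, 51.942540) px
Planar DLT: solve 8×8 A·h = b for H (H[2,2]=1):
  H  [+1062.76350 -618.02982 +335.86335]
  H  [+555.74568 +1199.70698 +180.40325]
  H  [-0.25655 -0.05956 +1.00000]
B = K⁻¹H; ‖b₁‖=1.817774, ‖b₂‖=1.817774; λ = 2/(‖b₁‖+‖b₂‖) = 0.550123, sign → tz>0 ⇒ λ=+0.550123
r₁ = λ·B[:,0] = (+0.87985,+0.45381,-0.14113); r₂ = λ·B[:,1] = (-0.46230,+0.88612,-0.03276)
r₃ = r₁×r₂ = (+0.11019,+0.09407,+0.98945); SVD([r₁ r₂ r₃]) → R = UVᵀ:
  R  [+0.87985 -0.46230 +0.11019]
  R  [+0.45381 +0.88612 +0.09407]
  R  [-0.14113 -0.03276 +0.98945]
t = (+0.02240, -0.05768, +0.55012) m
tr R = 2.755421; θ = arccos((tr R − 1)/2) = 0.499733 rad = 28.633°
axis k = ((R−Rᵀ)₃₂, (R−Rᵀ)₁₃, (R−Rᵀ)₂₁) / (2 sinθ) = (-0.132344, +0.262238, +0.955885)
rvec = θ·k = (-0.066137, +0.131049, +0.477688)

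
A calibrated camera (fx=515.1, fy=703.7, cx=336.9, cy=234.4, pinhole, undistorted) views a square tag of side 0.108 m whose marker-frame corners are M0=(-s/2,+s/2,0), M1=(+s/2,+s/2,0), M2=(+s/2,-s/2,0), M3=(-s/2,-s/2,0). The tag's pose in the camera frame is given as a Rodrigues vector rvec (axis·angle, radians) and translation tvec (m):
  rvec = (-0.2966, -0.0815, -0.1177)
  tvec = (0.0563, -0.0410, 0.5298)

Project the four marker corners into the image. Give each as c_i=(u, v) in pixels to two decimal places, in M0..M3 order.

c0=(346.75, 256.34) c1=(452.53, 240.74) c2=(433.14, 109.30) c3=(333.05, 121.45)

Intrinsics K: fx=515.1, fy=703.7, cx=336.9, cy=234.4
Marker side s = 0.108 m; corners in marker frame (Z=0):
  M0 = (-0.0540, +0.0540, 0)
  M1 = (+0.0540, +0.0540, 0)
  M2 = (+0.0540, -0.0540, 0)
  M3 = (-0.0540, -0.0540, 0)
rvec = (-0.2966, -0.0815, -0.1177), |rvec| = θ = 0.32934 rad = 18.870°
Rodrigues: sinθ=0.32342, 1−cosθ=0.05375; R = I + sinθ·[k]× + (1−cosθ)·[k]×²:
    [+0.98984 +0.12756 -0.06274]
    [-0.10361 +0.94955 +0.29602]
    [+0.09733 -0.28651 +0.95312]
t = (0.0563, -0.0410, 0.5298) m
M0: Pc = R·M0+t = (+0.00974, +0.01587, +0.50907); u = 515.1·(+0.00974)/0.50907 + 336.9 = 346.7520, v = 703.7·(+0.01587)/0.50907 + 234.4 = 256.3377
M1: Pc = R·M1+t = (+0.11664, +0.00468, +0.51958); u = 515.1·(+0.11664)/0.51958 + 336.9 = 452.5333, v = 703.7·(+0.00468)/0.51958 + 234.4 = 240.7394
M2: Pc = R·M2+t = (+0.10286, -0.09787, +0.55053); u = 515.1·(+0.10286)/0.55053 + 336.9 = 433.1438, v = 703.7·(-0.09787)/0.55053 + 234.4 = 109.2995
M3: Pc = R·M3+t = (-0.00404, -0.08668, +0.54002); u = 515.1·(-0.00404)/0.54002 + 336.9 = 333.0465, v = 703.7·(-0.08668)/0.54002 + 234.4 = 121.4454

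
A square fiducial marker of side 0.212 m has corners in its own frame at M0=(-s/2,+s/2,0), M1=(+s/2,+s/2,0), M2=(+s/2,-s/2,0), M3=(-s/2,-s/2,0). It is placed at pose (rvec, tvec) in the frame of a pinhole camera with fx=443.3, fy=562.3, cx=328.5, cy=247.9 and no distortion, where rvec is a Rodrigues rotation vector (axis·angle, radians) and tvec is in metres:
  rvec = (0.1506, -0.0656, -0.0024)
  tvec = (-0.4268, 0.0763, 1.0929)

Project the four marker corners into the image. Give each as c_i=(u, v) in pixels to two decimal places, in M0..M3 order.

Intrinsics K: fx=443.3, fy=562.3, cx=328.5, cy=247.9
Marker side s = 0.212 m; corners in marker frame (Z=0):
  M0 = (-0.1060, +0.1060, 0)
  M1 = (+0.1060, +0.1060, 0)
  M2 = (+0.1060, -0.1060, 0)
  M3 = (-0.1060, -0.1060, 0)
rvec = (0.1506, -0.0656, -0.0024), |rvec| = θ = 0.16428 rad = 9.413°
Rodrigues: sinθ=0.16355, 1−cosθ=0.01346; R = I + sinθ·[k]× + (1−cosθ)·[k]×²:
    [+0.99785 -0.00254 -0.06549]
    [-0.00732 +0.98868 -0.14984]
    [+0.06512 +0.15000 +0.98654]
t = (-0.4268, 0.0763, 1.0929) m
M0: Pc = R·M0+t = (-0.53284, +0.18188, +1.10190); u = 443.3·(-0.53284)/1.10190 + 328.5 = 114.1346, v = 562.3·(+0.18188)/1.10190 + 247.9 = 340.7117
M1: Pc = R·M1+t = (-0.32130, +0.18032, +1.11570); u = 443.3·(-0.32130)/1.11570 + 328.5 = 200.8398, v = 562.3·(+0.18032)/1.11570 + 247.9 = 338.7813
M2: Pc = R·M2+t = (-0.32076, -0.02928, +1.08390); u = 443.3·(-0.32076)/1.08390 + 328.5 = 197.3145, v = 562.3·(-0.02928)/1.08390 + 247.9 = 232.7124
M3: Pc = R·M3+t = (-0.53230, -0.02772, +1.07010); u = 443.3·(-0.53230)/1.07010 + 328.5 = 107.9873, v = 562.3·(-0.02772)/1.07010 + 247.9 = 233.3316

c0=(114.13, 340.71) c1=(200.84, 338.78) c2=(197.31, 232.71) c3=(107.99, 233.33)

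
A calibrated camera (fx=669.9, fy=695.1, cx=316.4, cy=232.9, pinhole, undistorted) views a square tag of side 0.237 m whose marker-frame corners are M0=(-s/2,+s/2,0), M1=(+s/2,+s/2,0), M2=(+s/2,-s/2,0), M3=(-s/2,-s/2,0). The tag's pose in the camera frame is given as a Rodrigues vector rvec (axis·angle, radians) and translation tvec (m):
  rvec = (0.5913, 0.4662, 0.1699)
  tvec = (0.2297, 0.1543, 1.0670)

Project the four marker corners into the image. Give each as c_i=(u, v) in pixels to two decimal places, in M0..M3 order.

Intrinsics K: fx=669.9, fy=695.1, cx=316.4, cy=232.9
Marker side s = 0.237 m; corners in marker frame (Z=0):
  M0 = (-0.1185, +0.1185, 0)
  M1 = (+0.1185, +0.1185, 0)
  M2 = (+0.1185, -0.1185, 0)
  M3 = (-0.1185, -0.1185, 0)
rvec = (0.5913, 0.4662, 0.1699), |rvec| = θ = 0.77191 rad = 44.227°
Rodrigues: sinθ=0.69750, 1−cosθ=0.28342; R = I + sinθ·[k]× + (1−cosθ)·[k]×²:
    [+0.88289 -0.02240 +0.46905]
    [+0.28465 +0.81996 -0.49663]
    [-0.37348 +0.57198 +0.73031]
t = (0.2297, 0.1543, 1.0670) m
M0: Pc = R·M0+t = (+0.12242, +0.21773, +1.17904); u = 669.9·(+0.12242)/1.17904 + 316.4 = 385.9579, v = 695.1·(+0.21773)/1.17904 + 232.9 = 361.2654
M1: Pc = R·M1+t = (+0.33167, +0.28520, +1.09052); u = 669.9·(+0.33167)/1.09052 + 316.4 = 520.1411, v = 695.1·(+0.28520)/1.09052 + 232.9 = 414.6841
M2: Pc = R·M2+t = (+0.33698, +0.09087, +0.95496); u = 669.9·(+0.33698)/0.95496 + 316.4 = 552.7868, v = 695.1·(+0.09087)/0.95496 + 232.9 = 299.0390
M3: Pc = R·M3+t = (+0.12773, +0.02340, +1.04348); u = 669.9·(+0.12773)/1.04348 + 316.4 = 398.4026, v = 695.1·(+0.02340)/1.04348 + 232.9 = 248.4903

c0=(385.96, 361.27) c1=(520.14, 414.68) c2=(552.79, 299.04) c3=(398.40, 248.49)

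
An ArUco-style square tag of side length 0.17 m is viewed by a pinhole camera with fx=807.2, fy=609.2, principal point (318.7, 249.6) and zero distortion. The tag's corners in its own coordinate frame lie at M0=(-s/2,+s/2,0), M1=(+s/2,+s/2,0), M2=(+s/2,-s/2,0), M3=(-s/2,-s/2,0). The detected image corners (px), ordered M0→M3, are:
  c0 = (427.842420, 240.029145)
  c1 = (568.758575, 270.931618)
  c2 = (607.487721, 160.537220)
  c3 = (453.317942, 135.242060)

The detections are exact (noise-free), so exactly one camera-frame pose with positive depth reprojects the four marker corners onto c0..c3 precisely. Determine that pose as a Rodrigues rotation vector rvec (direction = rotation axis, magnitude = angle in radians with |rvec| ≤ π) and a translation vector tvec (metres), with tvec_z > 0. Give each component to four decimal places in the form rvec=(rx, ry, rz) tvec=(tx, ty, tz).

Intrinsics K: fx=807.2, fy=609.2, cx=318.7, cy=249.6
Marker side s = 0.17 m; corners in marker frame (Z=0):
  M0 = (-0.0850, +0.0850, 0)
  M1 = (+0.0850, +0.0850, 0)
  M2 = (+0.0850, -0.0850, 0)
  M3 = (-0.0850, -0.0850, 0)
Detected image corners:
  c0 = (427.842420, 240.029145) px
  c1 = (568.758575, 270.931618) px
  c2 = (607.487721, 160.537220) px
  c3 = (453.317942, 135.242060) px
Planar DLT: solve 8×8 A·h = b for H (H[2,2]=1):
  H  [+650.08130 +37.26486 +511.11779]
  H  [+81.05728 +720.40850 +203.18032]
  H  [-0.42067 +0.43688 +1.00000]
B = K⁻¹H; ‖b₁‖=1.101788, ‖b₂‖=1.101788; λ = 2/(‖b₁‖+‖b₂‖) = 0.907616, sign → tz>0 ⇒ λ=+0.907616
r₁ = λ·B[:,0] = (+0.88170,+0.27720,-0.38180); r₂ = λ·B[:,1] = (-0.11465,+0.91084,+0.39652)
r₃ = r₁×r₂ = (+0.45768,-0.30583,+0.83487); SVD([r₁ r₂ r₃]) → R = UVᵀ:
  R  [+0.88170 -0.11465 +0.45768]
  R  [+0.27720 +0.91084 -0.30583]
  R  [-0.38180 +0.39652 +0.83487]
t = (+0.21635, -0.06916, +0.90762) m
tr R = 2.627402; θ = arccos((tr R − 1)/2) = 0.620306 rad = 35.541°
axis k = ((R−Rᵀ)₃₂, (R−Rᵀ)₁₃, (R−Rᵀ)₂₁) / (2 sinθ) = (+0.604135, +0.722091, +0.337054)
rvec = θ·k = (+0.374749, +0.447917, +0.209076)

rvec=(0.3747, 0.4479, 0.2091) tvec=(0.2164, -0.0692, 0.9076)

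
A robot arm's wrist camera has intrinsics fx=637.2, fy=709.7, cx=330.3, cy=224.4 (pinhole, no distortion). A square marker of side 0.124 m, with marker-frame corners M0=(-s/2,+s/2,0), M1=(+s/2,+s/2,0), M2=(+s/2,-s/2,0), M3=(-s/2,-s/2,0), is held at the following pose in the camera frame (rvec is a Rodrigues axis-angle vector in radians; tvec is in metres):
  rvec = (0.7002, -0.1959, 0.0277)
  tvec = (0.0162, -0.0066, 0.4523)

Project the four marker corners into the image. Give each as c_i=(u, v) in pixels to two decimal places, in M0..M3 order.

c0=(263.58, 288.45) c1=(420.66, 278.44) c2=(454.42, 129.87) c3=(268.34, 133.21)

Intrinsics K: fx=637.2, fy=709.7, cx=330.3, cy=224.4
Marker side s = 0.124 m; corners in marker frame (Z=0):
  M0 = (-0.0620, +0.0620, 0)
  M1 = (+0.0620, +0.0620, 0)
  M2 = (+0.0620, -0.0620, 0)
  M3 = (-0.0620, -0.0620, 0)
rvec = (0.7002, -0.1959, 0.0277), |rvec| = θ = 0.72762 rad = 41.689°
Rodrigues: sinθ=0.66509, 1−cosθ=0.25324; R = I + sinθ·[k]× + (1−cosθ)·[k]×²:
    [+0.98128 -0.09093 -0.16979]
    [-0.04029 +0.76512 -0.64263]
    [+0.18834 +0.63744 +0.74713]
t = (0.0162, -0.0066, 0.4523) m
M0: Pc = R·M0+t = (-0.05028, +0.04334, +0.48014); u = 637.2·(-0.05028)/0.48014 + 330.3 = 263.5774, v = 709.7·(+0.04334)/0.48014 + 224.4 = 288.4541
M1: Pc = R·M1+t = (+0.07140, +0.03834, +0.50350); u = 637.2·(+0.07140)/0.50350 + 330.3 = 420.6617, v = 709.7·(+0.03834)/0.50350 + 224.4 = 278.4407
M2: Pc = R·M2+t = (+0.08268, -0.05654, +0.42446); u = 637.2·(+0.08268)/0.42446 + 330.3 = 454.4157, v = 709.7·(-0.05654)/0.42446 + 224.4 = 129.8715
M3: Pc = R·M3+t = (-0.03900, -0.05154, +0.40110); u = 637.2·(-0.03900)/0.40110 + 330.3 = 268.3414, v = 709.7·(-0.05154)/0.40110 + 224.4 = 133.2076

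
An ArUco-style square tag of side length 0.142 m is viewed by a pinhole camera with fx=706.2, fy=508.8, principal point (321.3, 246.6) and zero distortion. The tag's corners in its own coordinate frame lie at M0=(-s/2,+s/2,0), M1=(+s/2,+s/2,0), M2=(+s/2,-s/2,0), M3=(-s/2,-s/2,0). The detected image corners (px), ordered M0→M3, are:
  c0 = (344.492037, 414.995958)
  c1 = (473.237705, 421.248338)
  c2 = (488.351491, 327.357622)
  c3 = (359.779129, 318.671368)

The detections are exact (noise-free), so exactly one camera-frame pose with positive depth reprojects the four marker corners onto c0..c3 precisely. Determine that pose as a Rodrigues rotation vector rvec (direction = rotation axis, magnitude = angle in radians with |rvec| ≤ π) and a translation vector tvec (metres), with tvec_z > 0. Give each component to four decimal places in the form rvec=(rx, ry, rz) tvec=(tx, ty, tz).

Intrinsics K: fx=706.2, fy=508.8, cx=321.3, cy=246.6
Marker side s = 0.142 m; corners in marker frame (Z=0):
  M0 = (-0.0710, +0.0710, 0)
  M1 = (+0.0710, +0.0710, 0)
  M2 = (+0.0710, -0.0710, 0)
  M3 = (-0.0710, -0.0710, 0)
Detected image corners:
  c0 = (344.492037, 414.995958) px
  c1 = (473.237705, 421.248338) px
  c2 = (488.351491, 327.357622) px
  c3 = (359.779129, 318.671368) px
Planar DLT: solve 8×8 A·h = b for H (H[2,2]=1):
  H  [+980.72116 -102.16614 +417.27770]
  H  [+119.03577 +673.99769 +370.65536]
  H  [+0.17930 +0.01170 +1.00000]
B = K⁻¹H; ‖b₁‖=1.327564, ‖b₂‖=1.327564; λ = 2/(‖b₁‖+‖b₂‖) = 0.753259, sign → tz>0 ⇒ λ=+0.753259
r₁ = λ·B[:,0] = (+0.98463,+0.11077,+0.13506); r₂ = λ·B[:,1] = (-0.11298,+0.99356,+0.00881)
r₃ = r₁×r₂ = (-0.13321,-0.02393,+0.99080); SVD([r₁ r₂ r₃]) → R = UVᵀ:
  R  [+0.98463 -0.11298 -0.13321]
  R  [+0.11077 +0.99356 -0.02393]
  R  [+0.13506 +0.00881 +0.99080]
t = (+0.10237, +0.18366, +0.75326) m
tr R = 2.968983; θ = arccos((tr R − 1)/2) = 0.176345 rad = 10.104°
axis k = ((R−Rᵀ)₃₂, (R−Rᵀ)₁₃, (R−Rᵀ)₂₁) / (2 sinθ) = (+0.093329, -0.764595, +0.637718)
rvec = θ·k = (+0.016458, -0.134832, +0.112458)

rvec=(0.0165, -0.1348, 0.1125) tvec=(0.1024, 0.1837, 0.7533)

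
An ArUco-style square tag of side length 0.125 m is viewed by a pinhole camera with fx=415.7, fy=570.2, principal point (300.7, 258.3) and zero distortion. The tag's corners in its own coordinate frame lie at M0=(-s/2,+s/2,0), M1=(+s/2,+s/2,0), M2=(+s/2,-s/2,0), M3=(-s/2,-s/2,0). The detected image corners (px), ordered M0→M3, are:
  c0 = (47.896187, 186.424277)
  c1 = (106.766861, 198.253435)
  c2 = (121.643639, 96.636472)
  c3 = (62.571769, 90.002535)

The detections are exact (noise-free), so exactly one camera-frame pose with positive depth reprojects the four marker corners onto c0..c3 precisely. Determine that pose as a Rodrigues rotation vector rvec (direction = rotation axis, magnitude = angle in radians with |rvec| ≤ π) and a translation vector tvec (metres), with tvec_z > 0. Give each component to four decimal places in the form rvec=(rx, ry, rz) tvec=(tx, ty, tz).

rvec=(-0.0782, 0.2884, 0.1635) tvec=(-0.3653, -0.1424, 0.7008)

Intrinsics K: fx=415.7, fy=570.2, cx=300.7, cy=258.3
Marker side s = 0.125 m; corners in marker frame (Z=0):
  M0 = (-0.0625, +0.0625, 0)
  M1 = (+0.0625, +0.0625, 0)
  M2 = (+0.0625, -0.0625, 0)
  M3 = (-0.0625, -0.0625, 0)
Detected image corners:
  c0 = (47.896187, 186.424277) px
  c1 = (106.766861, 198.253435) px
  c2 = (121.643639, 96.636472) px
  c3 = (62.571769, 90.002535) px
Planar DLT: solve 8×8 A·h = b for H (H[2,2]=1):
  H  [+436.81538 -124.63577 +83.99432]
  H  [+14.81664 +780.74971 +142.47466]
  H  [-0.41264 -0.07610 +1.00000]
B = K⁻¹H; ‖b₁‖=1.426941, ‖b₂‖=1.426941; λ = 2/(‖b₁‖+‖b₂‖) = 0.700800, sign → tz>0 ⇒ λ=+0.700800
r₁ = λ·B[:,0] = (+0.94558,+0.14921,-0.28918); r₂ = λ·B[:,1] = (-0.17154,+0.98373,-0.05333)
r₃ = r₁×r₂ = (+0.27652,+0.10003,+0.95579); SVD([r₁ r₂ r₃]) → R = UVᵀ:
  R  [+0.94558 -0.17154 +0.27652]
  R  [+0.14921 +0.98373 +0.10003]
  R  [-0.28918 -0.05333 +0.95579]
t = (-0.36533, -0.14235, +0.70080) m
tr R = 2.885098; θ = arccos((tr R − 1)/2) = 0.340617 rad = 19.516°
axis k = ((R−Rᵀ)₃₂, (R−Rᵀ)₁₃, (R−Rᵀ)₂₁) / (2 sinθ) = (-0.229538, +0.846673, +0.480059)
rvec = θ·k = (-0.078185, +0.288391, +0.163516)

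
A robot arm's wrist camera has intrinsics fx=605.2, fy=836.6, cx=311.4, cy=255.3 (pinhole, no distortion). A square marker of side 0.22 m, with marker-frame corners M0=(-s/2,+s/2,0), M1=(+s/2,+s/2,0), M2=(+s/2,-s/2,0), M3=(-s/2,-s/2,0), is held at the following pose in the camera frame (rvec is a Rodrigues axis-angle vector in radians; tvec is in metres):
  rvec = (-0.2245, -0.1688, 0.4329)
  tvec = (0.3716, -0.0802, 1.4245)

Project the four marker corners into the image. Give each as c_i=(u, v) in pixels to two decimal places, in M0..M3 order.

c0=(411.82, 236.83) c1=(494.53, 293.63) c2=(523.58, 181.13) c3=(444.55, 124.55)

Intrinsics K: fx=605.2, fy=836.6, cx=311.4, cy=255.3
Marker side s = 0.22 m; corners in marker frame (Z=0):
  M0 = (-0.1100, +0.1100, 0)
  M1 = (+0.1100, +0.1100, 0)
  M2 = (+0.1100, -0.1100, 0)
  M3 = (-0.1100, -0.1100, 0)
rvec = (-0.2245, -0.1688, 0.4329), |rvec| = θ = 0.51604 rad = 29.567°
Rodrigues: sinθ=0.49344, 1−cosθ=0.13022; R = I + sinθ·[k]× + (1−cosθ)·[k]×²:
    [+0.89443 -0.39541 -0.20893]
    [+0.43247 +0.88371 +0.17893]
    [+0.11388 -0.25040 +0.96142]
t = (0.3716, -0.0802, 1.4245) m
M0: Pc = R·M0+t = (+0.22972, -0.03056, +1.38443); u = 605.2·(+0.22972)/1.38443 + 311.4 = 411.8207, v = 836.6·(-0.03056)/1.38443 + 255.3 = 236.8308
M1: Pc = R·M1+t = (+0.42649, +0.06458, +1.40948); u = 605.2·(+0.42649)/1.40948 + 311.4 = 494.5259, v = 836.6·(+0.06458)/1.40948 + 255.3 = 293.6318
M2: Pc = R·M2+t = (+0.51348, -0.12984, +1.46457); u = 605.2·(+0.51348)/1.46457 + 311.4 = 523.5845, v = 836.6·(-0.12984)/1.46457 + 255.3 = 181.1341
M3: Pc = R·M3+t = (+0.31671, -0.22498, +1.43952); u = 605.2·(+0.31671)/1.43952 + 311.4 = 444.5501, v = 836.6·(-0.22498)/1.43952 + 255.3 = 124.5487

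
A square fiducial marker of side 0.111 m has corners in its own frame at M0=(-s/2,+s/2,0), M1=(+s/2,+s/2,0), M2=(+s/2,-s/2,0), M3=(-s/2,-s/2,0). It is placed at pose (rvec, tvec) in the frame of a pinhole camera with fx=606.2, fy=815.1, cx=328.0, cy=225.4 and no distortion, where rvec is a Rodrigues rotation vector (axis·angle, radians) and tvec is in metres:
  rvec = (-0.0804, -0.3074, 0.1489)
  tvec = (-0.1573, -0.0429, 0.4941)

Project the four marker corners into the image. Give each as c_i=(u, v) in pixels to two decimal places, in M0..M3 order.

Intrinsics K: fx=606.2, fy=815.1, cx=328.0, cy=225.4
Marker side s = 0.111 m; corners in marker frame (Z=0):
  M0 = (-0.0555, +0.0555, 0)
  M1 = (+0.0555, +0.0555, 0)
  M2 = (+0.0555, -0.0555, 0)
  M3 = (-0.0555, -0.0555, 0)
rvec = (-0.0804, -0.3074, 0.1489), |rvec| = θ = 0.35090 rad = 20.105°
Rodrigues: sinθ=0.34374, 1−cosθ=0.06094; R = I + sinθ·[k]× + (1−cosθ)·[k]×²:
    [+0.94226 -0.13363 -0.30705]
    [+0.15809 +0.98583 +0.05611]
    [+0.29521 -0.10141 +0.95004]
t = (-0.1573, -0.0429, 0.4941) m
M0: Pc = R·M0+t = (-0.21701, +0.00304, +0.47209); u = 606.2·(-0.21701)/0.47209 + 328.0 = 49.3383, v = 815.1·(+0.00304)/0.47209 + 225.4 = 230.6475
M1: Pc = R·M1+t = (-0.11242, +0.02059, +0.50486); u = 606.2·(-0.11242)/0.50486 + 328.0 = 193.0117, v = 815.1·(+0.02059)/0.50486 + 225.4 = 258.6393
M2: Pc = R·M2+t = (-0.09759, -0.08884, +0.51611); u = 606.2·(-0.09759)/0.51611 + 328.0 = 213.3782, v = 815.1·(-0.08884)/0.51611 + 225.4 = 85.0955
M3: Pc = R·M3+t = (-0.20218, -0.10639, +0.48334); u = 606.2·(-0.20218)/0.48334 + 328.0 = 74.4315, v = 815.1·(-0.10639)/0.48334 + 225.4 = 45.9904

c0=(49.34, 230.65) c1=(193.01, 258.64) c2=(213.38, 85.10) c3=(74.43, 45.99)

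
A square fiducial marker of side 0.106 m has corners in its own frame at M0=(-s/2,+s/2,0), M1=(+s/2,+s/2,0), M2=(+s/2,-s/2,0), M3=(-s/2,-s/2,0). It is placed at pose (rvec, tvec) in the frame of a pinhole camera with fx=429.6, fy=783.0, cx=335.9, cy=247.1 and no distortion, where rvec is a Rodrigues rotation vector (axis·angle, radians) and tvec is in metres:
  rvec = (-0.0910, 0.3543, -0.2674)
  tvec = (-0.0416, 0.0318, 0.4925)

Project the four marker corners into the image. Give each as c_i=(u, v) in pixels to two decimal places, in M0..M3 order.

Intrinsics K: fx=429.6, fy=783.0, cx=335.9, cy=247.1
Marker side s = 0.106 m; corners in marker frame (Z=0):
  M0 = (-0.0530, +0.0530, 0)
  M1 = (+0.0530, +0.0530, 0)
  M2 = (+0.0530, -0.0530, 0)
  M3 = (-0.0530, -0.0530, 0)
rvec = (-0.0910, 0.3543, -0.2674), |rvec| = θ = 0.45311 rad = 25.962°
Rodrigues: sinθ=0.43777, 1−cosθ=0.10091; R = I + sinθ·[k]× + (1−cosθ)·[k]×²:
    [+0.90316 +0.24250 +0.35426]
    [-0.27419 +0.96079 +0.04135]
    [-0.33034 -0.13448 +0.93423]
t = (-0.0416, 0.0318, 0.4925) m
M0: Pc = R·M0+t = (-0.07662, +0.09725, +0.50288); u = 429.6·(-0.07662)/0.50288 + 335.9 = 270.4494, v = 783.0·(+0.09725)/0.50288 + 247.1 = 398.5270
M1: Pc = R·M1+t = (+0.01912, +0.06819, +0.46786); u = 429.6·(+0.01912)/0.46786 + 335.9 = 353.4560, v = 783.0·(+0.06819)/0.46786 + 247.1 = 361.2195
M2: Pc = R·M2+t = (-0.00658, -0.03365, +0.48212); u = 429.6·(-0.00658)/0.48212 + 335.9 = 330.0324, v = 783.0·(-0.03365)/0.48212 + 247.1 = 192.4437
M3: Pc = R·M3+t = (-0.10232, -0.00459, +0.51714); u = 429.6·(-0.10232)/0.51714 + 335.9 = 250.9000, v = 783.0·(-0.00459)/0.51714 + 247.1 = 240.1509

c0=(270.45, 398.53) c1=(353.46, 361.22) c2=(330.03, 192.44) c3=(250.90, 240.15)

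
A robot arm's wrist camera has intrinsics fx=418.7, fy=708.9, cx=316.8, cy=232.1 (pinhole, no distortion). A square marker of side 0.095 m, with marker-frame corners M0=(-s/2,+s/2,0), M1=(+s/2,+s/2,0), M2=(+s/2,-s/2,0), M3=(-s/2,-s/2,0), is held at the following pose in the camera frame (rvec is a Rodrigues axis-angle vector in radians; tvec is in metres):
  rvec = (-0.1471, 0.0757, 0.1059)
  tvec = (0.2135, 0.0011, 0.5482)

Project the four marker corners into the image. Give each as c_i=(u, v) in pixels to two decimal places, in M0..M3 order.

Intrinsics K: fx=418.7, fy=708.9, cx=316.8, cy=232.1
Marker side s = 0.095 m; corners in marker frame (Z=0):
  M0 = (-0.0475, +0.0475, 0)
  M1 = (+0.0475, +0.0475, 0)
  M2 = (+0.0475, -0.0475, 0)
  M3 = (-0.0475, -0.0475, 0)
rvec = (-0.1471, 0.0757, 0.1059), |rvec| = θ = 0.19643 rad = 11.254°
Rodrigues: sinθ=0.19517, 1−cosθ=0.01923; R = I + sinθ·[k]× + (1−cosθ)·[k]×²:
    [+0.99155 -0.11077 +0.06745]
    [+0.09967 +0.98363 +0.15015]
    [-0.08298 -0.14216 +0.98636]
t = (0.2135, 0.0011, 0.5482) m
M0: Pc = R·M0+t = (+0.16114, +0.04309, +0.54539); u = 418.7·(+0.16114)/0.54539 + 316.8 = 440.5083, v = 708.9·(+0.04309)/0.54539 + 232.1 = 288.1059
M1: Pc = R·M1+t = (+0.25534, +0.05256, +0.53751); u = 418.7·(+0.25534)/0.53751 + 316.8 = 515.6996, v = 708.9·(+0.05256)/0.53751 + 232.1 = 301.4153
M2: Pc = R·M2+t = (+0.26586, -0.04089, +0.55101); u = 418.7·(+0.26586)/0.55101 + 316.8 = 518.8209, v = 708.9·(-0.04089)/0.55101 + 232.1 = 179.4959
M3: Pc = R·M3+t = (+0.17166, -0.05036, +0.55889); u = 418.7·(+0.17166)/0.55889 + 316.8 = 445.4025, v = 708.9·(-0.05036)/0.55889 + 232.1 = 168.2278

c0=(440.51, 288.11) c1=(515.70, 301.42) c2=(518.82, 179.50) c3=(445.40, 168.23)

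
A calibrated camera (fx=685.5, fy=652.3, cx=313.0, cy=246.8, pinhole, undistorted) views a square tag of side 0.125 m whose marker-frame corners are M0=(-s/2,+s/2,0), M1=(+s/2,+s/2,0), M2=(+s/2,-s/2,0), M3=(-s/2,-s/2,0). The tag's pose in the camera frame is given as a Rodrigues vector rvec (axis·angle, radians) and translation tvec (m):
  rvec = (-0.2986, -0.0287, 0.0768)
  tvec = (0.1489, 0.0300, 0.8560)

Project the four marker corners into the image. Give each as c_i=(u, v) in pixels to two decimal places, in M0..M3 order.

Intrinsics K: fx=685.5, fy=652.3, cx=313.0, cy=246.8
Marker side s = 0.125 m; corners in marker frame (Z=0):
  M0 = (-0.0625, +0.0625, 0)
  M1 = (+0.0625, +0.0625, 0)
  M2 = (+0.0625, -0.0625, 0)
  M3 = (-0.0625, -0.0625, 0)
rvec = (-0.2986, -0.0287, 0.0768), |rvec| = θ = 0.30965 rad = 17.742°
Rodrigues: sinθ=0.30473, 1−cosθ=0.04756; R = I + sinθ·[k]× + (1−cosθ)·[k]×²:
    [+0.99667 -0.07133 -0.03962]
    [+0.07983 +0.95285 +0.29276]
    [+0.01687 -0.29494 +0.95537]
t = (0.1489, 0.0300, 0.8560) m
M0: Pc = R·M0+t = (+0.08215, +0.08456, +0.83651); u = 685.5·(+0.08215)/0.83651 + 313.0 = 380.3202, v = 652.3·(+0.08456)/0.83651 + 246.8 = 312.7416
M1: Pc = R·M1+t = (+0.20673, +0.09454, +0.83862); u = 685.5·(+0.20673)/0.83862 + 313.0 = 481.9870, v = 652.3·(+0.09454)/0.83862 + 246.8 = 320.3374
M2: Pc = R·M2+t = (+0.21565, -0.02456, +0.87549); u = 685.5·(+0.21565)/0.87549 + 313.0 = 481.8518, v = 652.3·(-0.02456)/0.87549 + 246.8 = 228.4983
M3: Pc = R·M3+t = (+0.09107, -0.03454, +0.87338); u = 685.5·(+0.09107)/0.87338 + 313.0 = 384.4764, v = 652.3·(-0.03454)/0.87338 + 246.8 = 221.0014

c0=(380.32, 312.74) c1=(481.99, 320.34) c2=(481.85, 228.50) c3=(384.48, 221.00)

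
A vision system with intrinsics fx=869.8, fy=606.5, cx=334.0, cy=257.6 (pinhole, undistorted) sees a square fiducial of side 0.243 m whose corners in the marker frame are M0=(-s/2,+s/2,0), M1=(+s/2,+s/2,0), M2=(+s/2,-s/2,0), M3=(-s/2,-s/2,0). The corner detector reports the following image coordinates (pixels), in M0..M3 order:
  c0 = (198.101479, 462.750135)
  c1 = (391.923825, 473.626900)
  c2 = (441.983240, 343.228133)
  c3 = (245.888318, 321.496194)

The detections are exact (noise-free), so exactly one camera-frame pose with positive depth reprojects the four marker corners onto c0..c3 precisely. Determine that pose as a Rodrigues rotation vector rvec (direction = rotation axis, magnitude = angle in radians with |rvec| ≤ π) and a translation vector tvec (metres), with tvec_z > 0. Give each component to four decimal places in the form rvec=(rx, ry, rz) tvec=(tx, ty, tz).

Intrinsics K: fx=869.8, fy=606.5, cx=334.0, cy=257.6
Marker side s = 0.243 m; corners in marker frame (Z=0):
  M0 = (-0.1215, +0.1215, 0)
  M1 = (+0.1215, +0.1215, 0)
  M2 = (+0.1215, -0.1215, 0)
  M3 = (-0.1215, -0.1215, 0)
Detected image corners:
  c0 = (198.101479, 462.750135) px
  c1 = (391.923825, 473.626900) px
  c2 = (441.983240, 343.228133) px
  c3 = (245.888318, 321.496194) px
Planar DLT: solve 8×8 A·h = b for H (H[2,2]=1):
  H  [+902.43953 -161.03532 +322.81284]
  H  [+192.31058 +608.81386 +401.63137]
  H  [+0.31368 +0.12669 +1.00000]
B = K⁻¹H; ‖b₁‖=0.986519, ‖b₂‖=0.986519; λ = 2/(‖b₁‖+‖b₂‖) = 1.013665, sign → tz>0 ⇒ λ=+1.013665
r₁ = λ·B[:,0] = (+0.92961,+0.18637,+0.31797); r₂ = λ·B[:,1] = (-0.23698,+0.96299,+0.12842)
r₃ = r₁×r₂ = (-0.28227,-0.19473,+0.93937); SVD([r₁ r₂ r₃]) → R = UVᵀ:
  R  [+0.92961 -0.23698 -0.28227]
  R  [+0.18637 +0.96299 -0.19473]
  R  [+0.31797 +0.12842 +0.93937]
t = (-0.01304, +0.24072, +1.01366) m
tr R = 2.831960; θ = arccos((tr R − 1)/2) = 0.412853 rad = 23.655°
axis k = ((R−Rᵀ)₃₂, (R−Rᵀ)₁₃, (R−Rᵀ)₂₁) / (2 sinθ) = (+0.402699, -0.748001, +0.527569)
rvec = θ·k = (+0.166255, -0.308814, +0.217808)

rvec=(0.1663, -0.3088, 0.2178) tvec=(-0.0130, 0.2407, 1.0137)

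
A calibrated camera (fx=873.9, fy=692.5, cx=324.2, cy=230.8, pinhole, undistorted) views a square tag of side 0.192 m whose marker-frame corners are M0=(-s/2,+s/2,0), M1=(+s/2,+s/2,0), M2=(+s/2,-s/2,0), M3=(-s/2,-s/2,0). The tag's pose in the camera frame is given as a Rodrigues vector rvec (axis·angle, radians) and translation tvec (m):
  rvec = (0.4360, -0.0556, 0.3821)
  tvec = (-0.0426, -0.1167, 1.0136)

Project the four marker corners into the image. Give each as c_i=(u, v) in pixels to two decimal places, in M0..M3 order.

Intrinsics K: fx=873.9, fy=692.5, cx=324.2, cy=230.8
Marker side s = 0.192 m; corners in marker frame (Z=0):
  M0 = (-0.0960, +0.0960, 0)
  M1 = (+0.0960, +0.0960, 0)
  M2 = (+0.0960, -0.0960, 0)
  M3 = (-0.0960, -0.0960, 0)
rvec = (0.4360, -0.0556, 0.3821), |rvec| = θ = 0.58240 rad = 33.369°
Rodrigues: sinθ=0.55003, 1−cosθ=0.16485; R = I + sinθ·[k]× + (1−cosθ)·[k]×²:
    [+0.92754 -0.37264 +0.02846]
    [+0.34908 +0.83665 -0.42209]
    [+0.13348 +0.40144 +0.90611]
t = (-0.0426, -0.1167, 1.0136) m
M0: Pc = R·M0+t = (-0.16742, -0.06989, +1.03932); u = 873.9·(-0.16742)/1.03932 + 324.2 = 183.4295, v = 692.5·(-0.06989)/1.03932 + 230.8 = 184.2301
M1: Pc = R·M1+t = (+0.01067, -0.00287, +1.06495); u = 873.9·(+0.01067)/1.06495 + 324.2 = 332.9556, v = 692.5·(-0.00287)/1.06495 + 230.8 = 228.9337
M2: Pc = R·M2+t = (+0.08222, -0.16351, +0.98788); u = 873.9·(+0.08222)/0.98788 + 324.2 = 396.9317, v = 692.5·(-0.16351)/0.98788 + 230.8 = 116.1821
M3: Pc = R·M3+t = (-0.09587, -0.23053, +0.96225); u = 873.9·(-0.09587)/0.96225 + 324.2 = 237.1325, v = 692.5·(-0.23053)/0.96225 + 230.8 = 64.8946

c0=(183.43, 184.23) c1=(332.96, 228.93) c2=(396.93, 116.18) c3=(237.13, 64.89)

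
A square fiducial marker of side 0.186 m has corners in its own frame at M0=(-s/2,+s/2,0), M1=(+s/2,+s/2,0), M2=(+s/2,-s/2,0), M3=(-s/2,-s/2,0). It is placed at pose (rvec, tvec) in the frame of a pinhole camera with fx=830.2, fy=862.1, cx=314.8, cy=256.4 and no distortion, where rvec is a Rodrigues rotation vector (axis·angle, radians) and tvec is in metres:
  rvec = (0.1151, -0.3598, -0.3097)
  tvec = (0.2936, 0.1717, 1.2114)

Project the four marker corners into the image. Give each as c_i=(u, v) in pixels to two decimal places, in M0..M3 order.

c0=(479.04, 464.88) c1=(580.32, 414.22) c2=(552.07, 294.44) c3=(446.64, 340.16)

Intrinsics K: fx=830.2, fy=862.1, cx=314.8, cy=256.4
Marker side s = 0.186 m; corners in marker frame (Z=0):
  M0 = (-0.0930, +0.0930, 0)
  M1 = (+0.0930, +0.0930, 0)
  M2 = (+0.0930, -0.0930, 0)
  M3 = (-0.0930, -0.0930, 0)
rvec = (0.1151, -0.3598, -0.3097), |rvec| = θ = 0.48849 rad = 27.988°
Rodrigues: sinθ=0.46929, 1−cosθ=0.11696; R = I + sinθ·[k]× + (1−cosθ)·[k]×²:
    [+0.88954 +0.27723 -0.36313]
    [-0.31783 +0.94650 -0.05596]
    [+0.32819 +0.16519 +0.93006]
t = (0.2936, 0.1717, 1.2114) m
M0: Pc = R·M0+t = (+0.23666, +0.28928, +1.19624); u = 830.2·(+0.23666)/1.19624 + 314.8 = 479.0406, v = 862.1·(+0.28928)/1.19624 + 256.4 = 464.8780
M1: Pc = R·M1+t = (+0.40211, +0.23017, +1.25728); u = 830.2·(+0.40211)/1.25728 + 314.8 = 580.3177, v = 862.1·(+0.23017)/1.25728 + 256.4 = 414.2213
M2: Pc = R·M2+t = (+0.35054, +0.05412, +1.22656); u = 830.2·(+0.35054)/1.22656 + 314.8 = 552.0671, v = 862.1·(+0.05412)/1.22656 + 256.4 = 294.4374
M3: Pc = R·M3+t = (+0.18509, +0.11323, +1.16552); u = 830.2·(+0.18509)/1.16552 + 314.8 = 446.6405, v = 862.1·(+0.11323)/1.16552 + 256.4 = 340.1560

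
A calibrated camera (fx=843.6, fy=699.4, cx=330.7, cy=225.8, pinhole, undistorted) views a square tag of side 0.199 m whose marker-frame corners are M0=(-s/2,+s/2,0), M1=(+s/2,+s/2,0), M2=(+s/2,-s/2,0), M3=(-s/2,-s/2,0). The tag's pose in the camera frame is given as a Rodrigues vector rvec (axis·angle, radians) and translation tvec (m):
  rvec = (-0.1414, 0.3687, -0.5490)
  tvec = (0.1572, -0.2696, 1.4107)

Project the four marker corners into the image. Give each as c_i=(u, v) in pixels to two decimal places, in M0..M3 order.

c0=(406.07, 160.49) c1=(507.04, 102.92) c2=(443.55, 23.05) c3=(348.33, 82.13)

Intrinsics K: fx=843.6, fy=699.4, cx=330.7, cy=225.8
Marker side s = 0.199 m; corners in marker frame (Z=0):
  M0 = (-0.0995, +0.0995, 0)
  M1 = (+0.0995, +0.0995, 0)
  M2 = (+0.0995, -0.0995, 0)
  M3 = (-0.0995, -0.0995, 0)
rvec = (-0.1414, 0.3687, -0.5490), |rvec| = θ = 0.67627 rad = 38.747°
Rodrigues: sinθ=0.62588, 1−cosθ=0.22008; R = I + sinθ·[k]× + (1−cosθ)·[k]×²:
    [+0.78954 +0.48301 +0.37859]
    [-0.53319 +0.84533 +0.03346]
    [-0.30388 -0.22828 +0.92496]
t = (0.1572, -0.2696, 1.4107) m
M0: Pc = R·M0+t = (+0.12670, -0.13244, +1.41822); u = 843.6·(+0.12670)/1.41822 + 330.7 = 406.0653, v = 699.4·(-0.13244)/1.41822 + 225.8 = 160.4884
M1: Pc = R·M1+t = (+0.28382, -0.23854, +1.35775); u = 843.6·(+0.28382)/1.35775 + 330.7 = 507.0426, v = 699.4·(-0.23854)/1.35775 + 225.8 = 102.9233
M2: Pc = R·M2+t = (+0.18770, -0.40676, +1.40318); u = 843.6·(+0.18770)/1.40318 + 330.7 = 443.5461, v = 699.4·(-0.40676)/1.40318 + 225.8 = 23.0530
M3: Pc = R·M3+t = (+0.03058, -0.30066, +1.46365); u = 843.6·(+0.03058)/1.46365 + 330.7 = 348.3261, v = 699.4·(-0.30066)/1.46365 + 225.8 = 82.1313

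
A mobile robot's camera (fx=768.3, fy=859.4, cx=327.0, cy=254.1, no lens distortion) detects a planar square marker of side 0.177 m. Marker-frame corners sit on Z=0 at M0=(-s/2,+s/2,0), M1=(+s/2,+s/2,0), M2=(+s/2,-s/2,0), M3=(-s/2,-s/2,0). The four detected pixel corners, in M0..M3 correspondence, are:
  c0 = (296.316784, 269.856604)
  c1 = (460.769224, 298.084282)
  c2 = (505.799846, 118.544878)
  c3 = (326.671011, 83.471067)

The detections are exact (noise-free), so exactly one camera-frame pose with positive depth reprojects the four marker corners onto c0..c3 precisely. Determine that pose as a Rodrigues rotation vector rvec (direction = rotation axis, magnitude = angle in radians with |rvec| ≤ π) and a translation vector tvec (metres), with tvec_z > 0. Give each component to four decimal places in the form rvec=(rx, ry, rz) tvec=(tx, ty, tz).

Intrinsics K: fx=768.3, fy=859.4, cx=327.0, cy=254.1
Marker side s = 0.177 m; corners in marker frame (Z=0):
  M0 = (-0.0885, +0.0885, 0)
  M1 = (+0.0885, +0.0885, 0)
  M2 = (+0.0885, -0.0885, 0)
  M3 = (-0.0885, -0.0885, 0)
Detected image corners:
  c0 = (296.316784, 269.856604) px
  c1 = (460.769224, 298.084282) px
  c2 = (505.799846, 118.544878) px
  c3 = (326.671011, 83.471067) px
Planar DLT: solve 8×8 A·h = b for H (H[2,2]=1):
  H  [+1017.66817 -10.85305 +397.47584]
  H  [+201.66558 +1131.58777 +196.78840]
  H  [+0.12323 +0.50970 +1.00000]
B = K⁻¹H; ‖b₁‖=1.293358, ‖b₂‖=1.293358; λ = 2/(‖b₁‖+‖b₂‖) = 0.773181, sign → tz>0 ⇒ λ=+0.773181
r₁ = λ·B[:,0] = (+0.98358,+0.15326,+0.09528); r₂ = λ·B[:,1] = (-0.17865,+0.90154,+0.39409)
r₃ = r₁×r₂ = (-0.02550,-0.40464,+0.91412); SVD([r₁ r₂ r₃]) → R = UVᵀ:
  R  [+0.98358 -0.17865 -0.02550]
  R  [+0.15326 +0.90154 -0.40464]
  R  [+0.09528 +0.39409 +0.91412]
t = (+0.07092, -0.05156, +0.77318) m
tr R = 2.799240; θ = arccos((tr R − 1)/2) = 0.451898 rad = 25.892°
axis k = ((R−Rᵀ)₃₂, (R−Rᵀ)₁₃, (R−Rᵀ)₂₁) / (2 sinθ) = (+0.914570, -0.138290, +0.380051)
rvec = θ·k = (+0.413292, -0.062493, +0.171744)

rvec=(0.4133, -0.0625, 0.1717) tvec=(0.0709, -0.0516, 0.7732)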